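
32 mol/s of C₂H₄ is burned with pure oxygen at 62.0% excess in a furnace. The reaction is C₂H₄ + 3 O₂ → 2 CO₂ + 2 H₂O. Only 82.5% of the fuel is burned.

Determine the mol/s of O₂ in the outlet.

Stoichiometric O₂ = 3 × 32 = 96 mol/s; O₂ fed = 96 × 1.620 = 155.5 mol/s.
Fuel reacted = 0.825 × 32 → ξ = 26.4 mol/s.
Outlet (n = n₀ + ν ξ):
  C₂H₄: 32 − 1(26.4) = 5.6
  O₂: 155.5 − 3(26.4) = 76.32
  CO₂: 0 + 2(26.4) = 52.8
  H₂O: 0 + 2(26.4) = 52.8

76.3 mol/s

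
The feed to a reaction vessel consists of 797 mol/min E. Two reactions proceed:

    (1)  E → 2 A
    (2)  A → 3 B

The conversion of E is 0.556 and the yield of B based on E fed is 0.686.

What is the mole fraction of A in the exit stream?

Conversion of E: E consumed = 1ξ₁ = 0.556 × 797 → ξ₁ = 443.1 mol/min.
Yield of B: 3ξ₂ / 797 = 0.686 → ξ₂ = 182.2 mol/min.
Outlet amounts (n = n₀ + Σ ν·ξ):
  E: 797 − 1(443.1) = 353.9
  A: 0 + 2(443.1) − 1(182.2) = 704
  B: 0 + 3(182.2) = 546.7
Total out = 1605 mol/min; y_A = 704 / 1605 = 0.4387.

0.439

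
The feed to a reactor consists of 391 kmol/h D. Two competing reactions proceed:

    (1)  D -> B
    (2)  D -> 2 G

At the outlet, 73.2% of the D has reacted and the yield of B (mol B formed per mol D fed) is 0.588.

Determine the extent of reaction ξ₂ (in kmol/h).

ξ₂ = 56.3 kmol/h

Yield of B: 1ξ₁ / 391 = 0.588 → ξ₁ = 229.9 kmol/h.
Conversion of D: 1ξ₁ + 1ξ₂ = 0.732 × 391 = 286.2 → ξ₂ = 56.3 kmol/h.
Outlet amounts (n = n₀ + Σ ν·ξ):
  D: 391 − 1(229.9) − 1(56.3) = 104.8
  B: 0 + 1(229.9) = 229.9
  G: 0 + 2(56.3) = 112.6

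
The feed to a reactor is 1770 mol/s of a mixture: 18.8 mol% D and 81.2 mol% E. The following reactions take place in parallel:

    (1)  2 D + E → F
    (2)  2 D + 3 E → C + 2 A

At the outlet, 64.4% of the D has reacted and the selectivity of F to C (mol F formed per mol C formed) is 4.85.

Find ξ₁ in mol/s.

Conversion of D: D consumed = 0.644 × 332.8 = 214.3 mol/s = 2ξ₁ + 2ξ₂.
Selectivity: 1ξ₁ / (1ξ₂) = 4.85 → ξ₁ = 4.85 ξ₂.
Substitute: (2·4.85 + 2) ξ₂ = 214.3 → ξ₂ = 18.32 mol/s, ξ₁ = 88.83 mol/s.
Outlet amounts (n = n₀ + Σ ν·ξ):
  D: 332.8 − 2(88.83) − 2(18.32) = 118.5
  E: 1437 − 1(88.83) − 3(18.32) = 1293
  F: 0 + 1(88.83) = 88.83
  C: 0 + 1(18.32) = 18.32
  A: 0 + 2(18.32) = 36.63

ξ₁ = 88.8 mol/s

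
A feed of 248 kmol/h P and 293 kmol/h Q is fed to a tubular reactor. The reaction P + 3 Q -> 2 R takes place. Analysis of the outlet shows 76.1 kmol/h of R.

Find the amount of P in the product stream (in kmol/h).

210 kmol/h

For R: n = n₀ + 2ξ → 76.1 = 0 + 2ξ, giving ξ = 38.05 kmol/h.
Outlet amounts (n = n₀ + ν ξ):
  P: 248 − 1(38.05) = 209.9
  Q: 293 − 3(38.05) = 178.9
  R: 0 + 2(38.05) = 76.1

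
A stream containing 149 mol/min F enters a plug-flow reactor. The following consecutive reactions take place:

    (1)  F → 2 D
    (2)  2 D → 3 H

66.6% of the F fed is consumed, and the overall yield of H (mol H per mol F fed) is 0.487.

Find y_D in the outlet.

0.551

Conversion of F: F consumed = 1ξ₁ = 0.666 × 149 → ξ₁ = 99.23 mol/min.
Yield of H: 3ξ₂ / 149 = 0.487 → ξ₂ = 24.19 mol/min.
Outlet amounts (n = n₀ + Σ ν·ξ):
  F: 149 − 1(99.23) = 49.77
  D: 0 + 2(99.23) − 2(24.19) = 150.1
  H: 0 + 3(24.19) = 72.56
Total out = 272.4 mol/min; y_D = 150.1 / 272.4 = 0.551.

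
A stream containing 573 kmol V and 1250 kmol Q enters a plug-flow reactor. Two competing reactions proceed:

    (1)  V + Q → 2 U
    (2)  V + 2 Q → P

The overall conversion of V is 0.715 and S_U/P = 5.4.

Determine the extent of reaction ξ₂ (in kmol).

ξ₂ = 111 kmol

Conversion of V: V consumed = 0.715 × 573 = 409.7 kmol = 1ξ₁ + 1ξ₂.
Selectivity: 2ξ₁ / (1ξ₂) = 5.4 → ξ₁ = 2.7 ξ₂.
Substitute: (1·2.7 + 1) ξ₂ = 409.7 → ξ₂ = 110.7 kmol, ξ₁ = 299 kmol.
Outlet amounts (n = n₀ + Σ ν·ξ):
  V: 573 − 1(299) − 1(110.7) = 163.3
  Q: 1250 − 1(299) − 2(110.7) = 729.6
  U: 0 + 2(299) = 597.9
  P: 0 + 1(110.7) = 110.7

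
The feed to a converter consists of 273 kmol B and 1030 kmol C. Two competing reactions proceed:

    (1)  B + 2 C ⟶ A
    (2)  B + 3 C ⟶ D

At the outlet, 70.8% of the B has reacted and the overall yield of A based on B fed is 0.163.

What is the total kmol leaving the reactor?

768 kmol

Yield of A: 1ξ₁ / 273 = 0.163 → ξ₁ = 44.5 kmol.
Conversion of B: 1ξ₁ + 1ξ₂ = 0.708 × 273 = 193.3 → ξ₂ = 148.8 kmol.
Outlet amounts (n = n₀ + Σ ν·ξ):
  B: 273 − 1(44.5) − 1(148.8) = 79.72
  C: 1030 − 2(44.5) − 3(148.8) = 494.6
  A: 0 + 1(44.5) = 44.5
  D: 0 + 1(148.8) = 148.8
Total out = 79.72 + 494.6 + 44.5 + 148.8 = 767.6 kmol.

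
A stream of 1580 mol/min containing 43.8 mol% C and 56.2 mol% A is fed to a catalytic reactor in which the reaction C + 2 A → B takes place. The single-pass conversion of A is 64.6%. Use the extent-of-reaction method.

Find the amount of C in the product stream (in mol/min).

A reacted = 0.646 × 888 = 573.6 mol/min; ν_A = −2, so ξ = 573.6/2 = 286.8 mol/min.
Outlet amounts (n = n₀ + ν ξ):
  C: 692 − 1(286.8) = 405.2
  A: 888 − 2(286.8) = 314.3
  B: 0 + 1(286.8) = 286.8

405 mol/min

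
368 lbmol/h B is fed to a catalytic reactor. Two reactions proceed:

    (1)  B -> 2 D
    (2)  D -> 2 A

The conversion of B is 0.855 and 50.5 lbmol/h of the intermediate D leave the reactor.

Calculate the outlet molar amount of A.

Conversion of B: B consumed = 1ξ₁ = 0.855 × 368 → ξ₁ = 314.6 lbmol/h.
D balance: n_D = 0 + 2ξ₁ − 1ξ₂ = 50.5 → ξ₂ = (2·314.6 − 50.5)/1 = 578.8 lbmol/h.
Outlet amounts (n = n₀ + Σ ν·ξ):
  B: 368 − 1(314.6) = 53.36
  D: 0 + 2(314.6) − 1(578.8) = 50.5
  A: 0 + 2(578.8) = 1158

1160 lbmol/h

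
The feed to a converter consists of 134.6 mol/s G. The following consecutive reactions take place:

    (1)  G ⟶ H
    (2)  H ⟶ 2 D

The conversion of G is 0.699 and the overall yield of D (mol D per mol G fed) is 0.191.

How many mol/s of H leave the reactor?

81.2 mol/s

Conversion of G: G consumed = 1ξ₁ = 0.699 × 134.6 → ξ₁ = 94.09 mol/s.
Yield of D: 2ξ₂ / 134.6 = 0.191 → ξ₂ = 12.85 mol/s.
Outlet amounts (n = n₀ + Σ ν·ξ):
  G: 134.6 − 1(94.09) = 40.51
  H: 0 + 1(94.09) − 1(12.85) = 81.23
  D: 0 + 2(12.85) = 25.71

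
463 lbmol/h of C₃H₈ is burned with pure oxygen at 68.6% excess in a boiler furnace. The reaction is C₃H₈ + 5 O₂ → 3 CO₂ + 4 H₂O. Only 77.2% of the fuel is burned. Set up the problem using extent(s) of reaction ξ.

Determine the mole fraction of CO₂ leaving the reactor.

0.227

Stoichiometric O₂ = 5 × 463 = 2315 lbmol/h; O₂ fed = 2315 × 1.686 = 3903 lbmol/h.
Fuel reacted = 0.772 × 463 → ξ = 357.4 lbmol/h.
Outlet (n = n₀ + ν ξ):
  C₃H₈: 463 − 1(357.4) = 105.6
  O₂: 3903 − 5(357.4) = 2116
  CO₂: 0 + 3(357.4) = 1072
  H₂O: 0 + 4(357.4) = 1430
Total out = 4724 lbmol/h; y_CO₂ = 1072 / 4724 = 0.227.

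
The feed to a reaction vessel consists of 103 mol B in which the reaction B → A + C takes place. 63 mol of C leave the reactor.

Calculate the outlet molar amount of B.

For C: n = n₀ + 1ξ → 63 = 0 + 1ξ, giving ξ = 63 mol.
Outlet amounts (n = n₀ + ν ξ):
  B: 103 − 1(63) = 40
  A: 0 + 1(63) = 63
  C: 0 + 1(63) = 63

40 mol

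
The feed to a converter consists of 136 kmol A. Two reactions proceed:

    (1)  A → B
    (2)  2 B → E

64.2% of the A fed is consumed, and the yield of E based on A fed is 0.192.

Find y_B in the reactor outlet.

Conversion of A: A consumed = 1ξ₁ = 0.642 × 136 → ξ₁ = 87.31 kmol.
Yield of E: 1ξ₂ / 136 = 0.192 → ξ₂ = 26.11 kmol.
Outlet amounts (n = n₀ + Σ ν·ξ):
  A: 136 − 1(87.31) = 48.69
  B: 0 + 1(87.31) − 2(26.11) = 35.09
  E: 0 + 1(26.11) = 26.11
Total out = 109.9 kmol; y_B = 35.09 / 109.9 = 0.3193.

0.319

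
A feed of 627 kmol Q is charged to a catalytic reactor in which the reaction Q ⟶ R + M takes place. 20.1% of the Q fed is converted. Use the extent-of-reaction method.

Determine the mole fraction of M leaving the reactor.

Q reacted = 0.201 × 627 = 126 kmol; ν_Q = −1, so ξ = 126/1 = 126 kmol.
Outlet amounts (n = n₀ + ν ξ):
  Q: 627 − 1(126) = 501
  R: 0 + 1(126) = 126
  M: 0 + 1(126) = 126
Total out = 753 kmol; y_M = 126 / 753 = 0.1674.

0.167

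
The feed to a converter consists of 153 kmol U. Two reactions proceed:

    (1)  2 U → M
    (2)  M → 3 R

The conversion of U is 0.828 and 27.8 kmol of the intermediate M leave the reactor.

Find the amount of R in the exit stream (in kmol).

107 kmol

Conversion of U: U consumed = 2ξ₁ = 0.828 × 153 → ξ₁ = 63.34 kmol.
M balance: n_M = 0 + 1ξ₁ − 1ξ₂ = 27.8 → ξ₂ = (1·63.34 − 27.8)/1 = 35.54 kmol.
Outlet amounts (n = n₀ + Σ ν·ξ):
  U: 153 − 2(63.34) = 26.32
  M: 0 + 1(63.34) − 1(35.54) = 27.8
  R: 0 + 3(35.54) = 106.6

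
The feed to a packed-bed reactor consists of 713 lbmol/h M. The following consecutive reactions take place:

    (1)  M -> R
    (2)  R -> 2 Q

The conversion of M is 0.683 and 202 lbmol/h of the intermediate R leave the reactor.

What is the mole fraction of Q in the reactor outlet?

0.571

Conversion of M: M consumed = 1ξ₁ = 0.683 × 713 → ξ₁ = 487 lbmol/h.
R balance: n_R = 0 + 1ξ₁ − 1ξ₂ = 202 → ξ₂ = (1·487 − 202)/1 = 285 lbmol/h.
Outlet amounts (n = n₀ + Σ ν·ξ):
  M: 713 − 1(487) = 226
  R: 0 + 1(487) − 1(285) = 202
  Q: 0 + 2(285) = 570
Total out = 998 lbmol/h; y_Q = 570 / 998 = 0.5711.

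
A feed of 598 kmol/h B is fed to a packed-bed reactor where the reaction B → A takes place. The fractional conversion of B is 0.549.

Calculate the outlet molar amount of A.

328 kmol/h

B reacted = 0.549 × 598 = 328.3 kmol/h; ν_B = −1, so ξ = 328.3/1 = 328.3 kmol/h.
Outlet amounts (n = n₀ + ν ξ):
  B: 598 − 1(328.3) = 269.7
  A: 0 + 1(328.3) = 328.3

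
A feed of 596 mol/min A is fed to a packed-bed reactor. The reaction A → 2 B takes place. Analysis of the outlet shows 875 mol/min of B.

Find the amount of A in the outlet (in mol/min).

For B: n = n₀ + 2ξ → 875 = 0 + 2ξ, giving ξ = 437.5 mol/min.
Outlet amounts (n = n₀ + ν ξ):
  A: 596 − 1(437.5) = 158.5
  B: 0 + 2(437.5) = 875

158 mol/min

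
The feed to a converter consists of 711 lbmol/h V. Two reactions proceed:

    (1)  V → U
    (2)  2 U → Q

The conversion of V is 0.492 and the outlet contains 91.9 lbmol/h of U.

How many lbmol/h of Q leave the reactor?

Conversion of V: V consumed = 1ξ₁ = 0.492 × 711 → ξ₁ = 349.8 lbmol/h.
U balance: n_U = 0 + 1ξ₁ − 2ξ₂ = 91.9 → ξ₂ = (1·349.8 − 91.9)/2 = 129 lbmol/h.
Outlet amounts (n = n₀ + Σ ν·ξ):
  V: 711 − 1(349.8) = 361.2
  U: 0 + 1(349.8) − 2(129) = 91.9
  Q: 0 + 1(129) = 129

129 lbmol/h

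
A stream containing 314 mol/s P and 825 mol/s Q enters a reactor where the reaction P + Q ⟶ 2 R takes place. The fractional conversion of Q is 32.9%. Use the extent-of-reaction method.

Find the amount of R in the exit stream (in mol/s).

Q reacted = 0.329 × 825 = 271.4 mol/s; ν_Q = −1, so ξ = 271.4/1 = 271.4 mol/s.
Outlet amounts (n = n₀ + ν ξ):
  P: 314 − 1(271.4) = 42.57
  Q: 825 − 1(271.4) = 553.6
  R: 0 + 2(271.4) = 542.9

543 mol/s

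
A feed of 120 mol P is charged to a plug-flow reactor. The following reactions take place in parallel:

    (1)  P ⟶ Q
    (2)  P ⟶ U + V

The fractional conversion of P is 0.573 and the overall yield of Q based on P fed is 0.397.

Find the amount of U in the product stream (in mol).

Yield of Q: 1ξ₁ / 120 = 0.397 → ξ₁ = 47.64 mol.
Conversion of P: 1ξ₁ + 1ξ₂ = 0.573 × 120 = 68.76 → ξ₂ = 21.12 mol.
Outlet amounts (n = n₀ + Σ ν·ξ):
  P: 120 − 1(47.64) − 1(21.12) = 51.24
  Q: 0 + 1(47.64) = 47.64
  U: 0 + 1(21.12) = 21.12
  V: 0 + 1(21.12) = 21.12

21.1 mol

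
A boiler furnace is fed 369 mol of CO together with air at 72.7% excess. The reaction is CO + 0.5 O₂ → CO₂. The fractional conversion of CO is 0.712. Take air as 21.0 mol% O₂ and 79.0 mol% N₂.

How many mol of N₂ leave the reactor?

Stoichiometric O₂ = 0.5 × 369 = 184.5 mol; O₂ fed = 184.5 × 1.727 = 318.6 mol.
N₂ fed = 318.6 × 79/21 = 1199 mol.
Fuel reacted = 0.712 × 369 → ξ = 262.7 mol.
Outlet (n = n₀ + ν ξ):
  CO: 369 − 1(262.7) = 106.3
  O₂: 318.6 − 0.5(262.7) = 187.3
  N₂: 1199 (inert)
  CO₂: 0 + 1(262.7) = 262.7

1200 mol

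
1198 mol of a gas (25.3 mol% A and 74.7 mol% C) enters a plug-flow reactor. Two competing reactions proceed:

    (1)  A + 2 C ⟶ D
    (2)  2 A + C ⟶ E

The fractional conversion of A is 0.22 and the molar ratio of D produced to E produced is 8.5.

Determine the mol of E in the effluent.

Conversion of A: A consumed = 0.22 × 303.1 = 66.68 mol = 1ξ₁ + 2ξ₂.
Selectivity: 1ξ₁ / (1ξ₂) = 8.5 → ξ₁ = 8.5 ξ₂.
Substitute: (1·8.5 + 2) ξ₂ = 66.68 → ξ₂ = 6.351 mol, ξ₁ = 53.98 mol.
Outlet amounts (n = n₀ + Σ ν·ξ):
  A: 303.1 − 1(53.98) − 2(6.351) = 236.4
  C: 894.9 − 2(53.98) − 1(6.351) = 780.6
  D: 0 + 1(53.98) = 53.98
  E: 0 + 1(6.351) = 6.351

6.35 mol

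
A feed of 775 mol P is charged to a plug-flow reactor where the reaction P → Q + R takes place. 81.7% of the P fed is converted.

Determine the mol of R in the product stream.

633 mol

P reacted = 0.817 × 775 = 633.2 mol; ν_P = −1, so ξ = 633.2/1 = 633.2 mol.
Outlet amounts (n = n₀ + ν ξ):
  P: 775 − 1(633.2) = 141.8
  Q: 0 + 1(633.2) = 633.2
  R: 0 + 1(633.2) = 633.2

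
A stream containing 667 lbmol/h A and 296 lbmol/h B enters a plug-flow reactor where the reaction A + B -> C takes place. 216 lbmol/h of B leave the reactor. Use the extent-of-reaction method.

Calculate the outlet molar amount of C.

80 lbmol/h

For B: n = n₀ − 1ξ → 216 = 296 − 1ξ, giving ξ = 80 lbmol/h.
Outlet amounts (n = n₀ + ν ξ):
  A: 667 − 1(80) = 587
  B: 296 − 1(80) = 216
  C: 0 + 1(80) = 80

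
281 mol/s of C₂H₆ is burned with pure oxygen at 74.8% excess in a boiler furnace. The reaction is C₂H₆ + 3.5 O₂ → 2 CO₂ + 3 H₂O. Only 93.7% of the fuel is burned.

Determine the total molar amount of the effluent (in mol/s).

Stoichiometric O₂ = 3.5 × 281 = 983.5 mol/s; O₂ fed = 983.5 × 1.748 = 1719 mol/s.
Fuel reacted = 0.937 × 281 → ξ = 263.3 mol/s.
Outlet (n = n₀ + ν ξ):
  C₂H₆: 281 − 1(263.3) = 17.7
  O₂: 1719 − 3.5(263.3) = 797.6
  CO₂: 0 + 2(263.3) = 526.6
  H₂O: 0 + 3(263.3) = 789.9
Total out = 17.7 + 797.6 + 526.6 + 789.9 = 2132 mol/s.

2130 mol/s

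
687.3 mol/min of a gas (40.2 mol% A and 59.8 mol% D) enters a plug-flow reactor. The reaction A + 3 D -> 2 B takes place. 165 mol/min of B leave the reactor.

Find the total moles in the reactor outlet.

522 mol/min

For B: n = n₀ + 2ξ → 165 = 0 + 2ξ, giving ξ = 82.5 mol/min.
Outlet amounts (n = n₀ + ν ξ):
  A: 276.3 − 1(82.5) = 193.8
  D: 411 − 3(82.5) = 163.5
  B: 0 + 2(82.5) = 165
Total out = 193.8 + 163.5 + 165 = 522.3 mol/min.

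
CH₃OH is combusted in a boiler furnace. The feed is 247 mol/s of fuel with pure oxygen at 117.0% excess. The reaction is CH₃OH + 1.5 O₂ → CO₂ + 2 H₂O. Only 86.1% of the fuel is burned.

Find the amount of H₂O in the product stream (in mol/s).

Stoichiometric O₂ = 1.5 × 247 = 370.5 mol/s; O₂ fed = 370.5 × 2.170 = 804 mol/s.
Fuel reacted = 0.861 × 247 → ξ = 212.7 mol/s.
Outlet (n = n₀ + ν ξ):
  CH₃OH: 247 − 1(212.7) = 34.33
  O₂: 804 − 1.5(212.7) = 485
  CO₂: 0 + 1(212.7) = 212.7
  H₂O: 0 + 2(212.7) = 425.3

425 mol/s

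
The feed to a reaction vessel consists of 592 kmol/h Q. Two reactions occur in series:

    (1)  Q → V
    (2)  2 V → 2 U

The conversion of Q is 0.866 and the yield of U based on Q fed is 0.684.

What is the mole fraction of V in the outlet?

Conversion of Q: Q consumed = 1ξ₁ = 0.866 × 592 → ξ₁ = 512.7 kmol/h.
Yield of U: 2ξ₂ / 592 = 0.684 → ξ₂ = 202.5 kmol/h.
Outlet amounts (n = n₀ + Σ ν·ξ):
  Q: 592 − 1(512.7) = 79.33
  V: 0 + 1(512.7) − 2(202.5) = 107.7
  U: 0 + 2(202.5) = 404.9
Total out = 592 kmol/h; y_V = 107.7 / 592 = 0.182.

0.182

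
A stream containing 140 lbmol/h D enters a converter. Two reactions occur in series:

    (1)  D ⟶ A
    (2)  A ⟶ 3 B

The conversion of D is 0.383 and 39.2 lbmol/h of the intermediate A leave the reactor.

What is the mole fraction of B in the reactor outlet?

Conversion of D: D consumed = 1ξ₁ = 0.383 × 140 → ξ₁ = 53.62 lbmol/h.
A balance: n_A = 0 + 1ξ₁ − 1ξ₂ = 39.2 → ξ₂ = (1·53.62 − 39.2)/1 = 14.42 lbmol/h.
Outlet amounts (n = n₀ + Σ ν·ξ):
  D: 140 − 1(53.62) = 86.38
  A: 0 + 1(53.62) − 1(14.42) = 39.2
  B: 0 + 3(14.42) = 43.26
Total out = 168.8 lbmol/h; y_B = 43.26 / 168.8 = 0.2562.

0.256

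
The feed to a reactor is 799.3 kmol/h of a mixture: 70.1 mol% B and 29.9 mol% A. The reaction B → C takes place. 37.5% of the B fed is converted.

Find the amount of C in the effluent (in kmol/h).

210 kmol/h

B reacted = 0.375 × 560.3 = 210.1 kmol/h; ν_B = −1, so ξ = 210.1/1 = 210.1 kmol/h.
Outlet amounts (n = n₀ + ν ξ):
  B: 560.3 − 1(210.1) = 350.2
  C: 0 + 1(210.1) = 210.1
  A: 239 (inert)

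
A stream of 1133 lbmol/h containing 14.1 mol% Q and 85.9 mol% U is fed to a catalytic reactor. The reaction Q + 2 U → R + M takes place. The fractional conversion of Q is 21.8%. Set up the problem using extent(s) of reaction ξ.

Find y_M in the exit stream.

0.0317

Q reacted = 0.218 × 159.8 = 34.83 lbmol/h; ν_Q = −1, so ξ = 34.83/1 = 34.83 lbmol/h.
Outlet amounts (n = n₀ + ν ξ):
  Q: 159.8 − 1(34.83) = 124.9
  U: 973.2 − 2(34.83) = 903.6
  R: 0 + 1(34.83) = 34.83
  M: 0 + 1(34.83) = 34.83
Total out = 1098 lbmol/h; y_M = 34.83 / 1098 = 0.03171.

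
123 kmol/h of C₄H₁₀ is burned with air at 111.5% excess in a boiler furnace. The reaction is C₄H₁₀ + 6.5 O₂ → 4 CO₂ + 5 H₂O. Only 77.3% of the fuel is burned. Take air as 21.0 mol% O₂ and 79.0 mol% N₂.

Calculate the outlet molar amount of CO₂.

380 kmol/h

Stoichiometric O₂ = 6.5 × 123 = 799.5 kmol/h; O₂ fed = 799.5 × 2.115 = 1691 kmol/h.
N₂ fed = 1691 × 79/21 = 6361 kmol/h.
Fuel reacted = 0.773 × 123 → ξ = 95.08 kmol/h.
Outlet (n = n₀ + ν ξ):
  C₄H₁₀: 123 − 1(95.08) = 27.92
  O₂: 1691 − 6.5(95.08) = 1073
  N₂: 6361 (inert)
  CO₂: 0 + 4(95.08) = 380.3
  H₂O: 0 + 5(95.08) = 475.4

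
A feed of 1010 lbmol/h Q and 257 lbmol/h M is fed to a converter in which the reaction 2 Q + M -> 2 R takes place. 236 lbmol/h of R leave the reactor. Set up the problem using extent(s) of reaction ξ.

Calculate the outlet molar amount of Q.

774 lbmol/h

For R: n = n₀ + 2ξ → 236 = 0 + 2ξ, giving ξ = 118 lbmol/h.
Outlet amounts (n = n₀ + ν ξ):
  Q: 1010 − 2(118) = 774
  M: 257 − 1(118) = 139
  R: 0 + 2(118) = 236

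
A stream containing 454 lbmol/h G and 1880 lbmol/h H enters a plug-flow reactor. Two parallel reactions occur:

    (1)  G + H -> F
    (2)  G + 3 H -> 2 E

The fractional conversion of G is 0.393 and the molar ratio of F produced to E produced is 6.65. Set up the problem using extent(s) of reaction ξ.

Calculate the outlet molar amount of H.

Conversion of G: G consumed = 0.393 × 454 = 178.4 lbmol/h = 1ξ₁ + 1ξ₂.
Selectivity: 1ξ₁ / (2ξ₂) = 6.65 → ξ₁ = 13.3 ξ₂.
Substitute: (1·13.3 + 1) ξ₂ = 178.4 → ξ₂ = 12.48 lbmol/h, ξ₁ = 165.9 lbmol/h.
Outlet amounts (n = n₀ + Σ ν·ξ):
  G: 454 − 1(165.9) − 1(12.48) = 275.6
  H: 1880 − 1(165.9) − 3(12.48) = 1677
  F: 0 + 1(165.9) = 165.9
  E: 0 + 2(12.48) = 24.95

1680 lbmol/h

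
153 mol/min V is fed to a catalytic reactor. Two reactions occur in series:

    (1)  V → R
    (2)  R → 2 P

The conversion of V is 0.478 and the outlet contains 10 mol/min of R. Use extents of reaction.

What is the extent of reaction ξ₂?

Conversion of V: V consumed = 1ξ₁ = 0.478 × 153 → ξ₁ = 73.13 mol/min.
R balance: n_R = 0 + 1ξ₁ − 1ξ₂ = 10 → ξ₂ = (1·73.13 − 10)/1 = 63.13 mol/min.
Outlet amounts (n = n₀ + Σ ν·ξ):
  V: 153 − 1(73.13) = 79.87
  R: 0 + 1(73.13) − 1(63.13) = 10
  P: 0 + 2(63.13) = 126.3

ξ₂ = 63.1 mol/min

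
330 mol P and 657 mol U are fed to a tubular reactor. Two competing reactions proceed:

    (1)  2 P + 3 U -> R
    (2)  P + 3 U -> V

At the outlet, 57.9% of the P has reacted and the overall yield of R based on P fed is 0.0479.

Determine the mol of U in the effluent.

Yield of R: 1ξ₁ / 330 = 0.0479 → ξ₁ = 15.81 mol.
Conversion of P: 2ξ₁ + 1ξ₂ = 0.579 × 330 = 191.1 → ξ₂ = 159.5 mol.
Outlet amounts (n = n₀ + Σ ν·ξ):
  P: 330 − 2(15.81) − 1(159.5) = 138.9
  U: 657 − 3(15.81) − 3(159.5) = 131.2
  R: 0 + 1(15.81) = 15.81
  V: 0 + 1(159.5) = 159.5

131 mol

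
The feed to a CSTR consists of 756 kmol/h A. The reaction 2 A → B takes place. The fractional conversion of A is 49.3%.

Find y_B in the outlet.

0.327

A reacted = 0.493 × 756 = 372.7 kmol/h; ν_A = −2, so ξ = 372.7/2 = 186.4 kmol/h.
Outlet amounts (n = n₀ + ν ξ):
  A: 756 − 2(186.4) = 383.3
  B: 0 + 1(186.4) = 186.4
Total out = 569.6 kmol/h; y_B = 186.4 / 569.6 = 0.3271.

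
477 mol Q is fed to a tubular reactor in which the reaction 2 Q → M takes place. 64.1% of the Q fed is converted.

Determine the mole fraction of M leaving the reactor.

Q reacted = 0.641 × 477 = 305.8 mol; ν_Q = −2, so ξ = 305.8/2 = 152.9 mol.
Outlet amounts (n = n₀ + ν ξ):
  Q: 477 − 2(152.9) = 171.2
  M: 0 + 1(152.9) = 152.9
Total out = 324.1 mol; y_M = 152.9 / 324.1 = 0.4717.

0.472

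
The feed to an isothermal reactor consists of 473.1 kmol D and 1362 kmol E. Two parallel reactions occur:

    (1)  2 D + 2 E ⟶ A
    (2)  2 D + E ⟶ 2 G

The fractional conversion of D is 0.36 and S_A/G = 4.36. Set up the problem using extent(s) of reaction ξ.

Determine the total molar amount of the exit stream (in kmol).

Conversion of D: D consumed = 0.36 × 473.1 = 170.3 kmol = 2ξ₁ + 2ξ₂.
Selectivity: 1ξ₁ / (2ξ₂) = 4.36 → ξ₁ = 8.72 ξ₂.
Substitute: (2·8.72 + 2) ξ₂ = 170.3 → ξ₂ = 8.761 kmol, ξ₁ = 76.4 kmol.
Outlet amounts (n = n₀ + Σ ν·ξ):
  D: 473.1 − 2(76.4) − 2(8.761) = 302.8
  E: 1362 − 2(76.4) − 1(8.761) = 1200
  A: 0 + 1(76.4) = 76.4
  G: 0 + 2(8.761) = 17.52
Total out = 302.8 + 1200 + 76.4 + 17.52 = 1597 kmol.

1600 kmol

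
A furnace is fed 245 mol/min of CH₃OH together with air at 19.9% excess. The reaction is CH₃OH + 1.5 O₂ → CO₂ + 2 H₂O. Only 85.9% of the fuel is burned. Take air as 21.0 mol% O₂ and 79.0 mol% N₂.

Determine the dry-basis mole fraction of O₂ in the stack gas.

Stoichiometric O₂ = 1.5 × 245 = 367.5 mol/min; O₂ fed = 367.5 × 1.199 = 440.6 mol/min.
N₂ fed = 440.6 × 79/21 = 1658 mol/min.
Fuel reacted = 0.859 × 245 → ξ = 210.5 mol/min.
Outlet (n = n₀ + ν ξ):
  CH₃OH: 245 − 1(210.5) = 34.55
  O₂: 440.6 − 1.5(210.5) = 125
  N₂: 1658 (inert)
  CO₂: 0 + 1(210.5) = 210.5
  H₂O: 0 + 2(210.5) = 420.9
Dry total = 2028 mol/min; y_O₂ (dry) = 125 / 2028 = 0.06163.

0.0616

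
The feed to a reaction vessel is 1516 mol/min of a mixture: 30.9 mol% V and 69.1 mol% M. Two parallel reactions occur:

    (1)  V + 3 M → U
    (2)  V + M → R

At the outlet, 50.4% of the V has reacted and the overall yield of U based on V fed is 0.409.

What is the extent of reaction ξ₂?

Yield of U: 1ξ₁ / 468.4 = 0.409 → ξ₁ = 191.6 mol/min.
Conversion of V: 1ξ₁ + 1ξ₂ = 0.504 × 468.4 = 236.1 → ξ₂ = 44.5 mol/min.
Outlet amounts (n = n₀ + Σ ν·ξ):
  V: 468.4 − 1(191.6) − 1(44.5) = 232.3
  M: 1048 − 3(191.6) − 1(44.5) = 428.3
  U: 0 + 1(191.6) = 191.6
  R: 0 + 1(44.5) = 44.5

ξ₂ = 44.5 mol/min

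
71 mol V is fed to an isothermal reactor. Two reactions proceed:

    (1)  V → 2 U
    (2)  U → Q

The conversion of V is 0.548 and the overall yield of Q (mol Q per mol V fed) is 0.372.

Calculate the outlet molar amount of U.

Conversion of V: V consumed = 1ξ₁ = 0.548 × 71 → ξ₁ = 38.91 mol.
Yield of Q: 1ξ₂ / 71 = 0.372 → ξ₂ = 26.41 mol.
Outlet amounts (n = n₀ + Σ ν·ξ):
  V: 71 − 1(38.91) = 32.09
  U: 0 + 2(38.91) − 1(26.41) = 51.4
  Q: 0 + 1(26.41) = 26.41

51.4 mol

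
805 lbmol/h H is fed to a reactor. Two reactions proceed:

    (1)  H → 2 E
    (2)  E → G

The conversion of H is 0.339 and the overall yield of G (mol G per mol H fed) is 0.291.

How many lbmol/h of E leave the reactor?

312 lbmol/h

Conversion of H: H consumed = 1ξ₁ = 0.339 × 805 → ξ₁ = 272.9 lbmol/h.
Yield of G: 1ξ₂ / 805 = 0.291 → ξ₂ = 234.3 lbmol/h.
Outlet amounts (n = n₀ + Σ ν·ξ):
  H: 805 − 1(272.9) = 532.1
  E: 0 + 2(272.9) − 1(234.3) = 311.5
  G: 0 + 1(234.3) = 234.3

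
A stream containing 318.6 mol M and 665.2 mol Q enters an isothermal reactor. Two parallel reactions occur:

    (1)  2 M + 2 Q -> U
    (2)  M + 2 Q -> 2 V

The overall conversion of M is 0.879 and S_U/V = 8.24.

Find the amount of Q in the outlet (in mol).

377 mol

Conversion of M: M consumed = 0.879 × 318.6 = 280 mol = 2ξ₁ + 1ξ₂.
Selectivity: 1ξ₁ / (2ξ₂) = 8.24 → ξ₁ = 16.48 ξ₂.
Substitute: (2·16.48 + 1) ξ₂ = 280 → ξ₂ = 8.246 mol, ξ₁ = 135.9 mol.
Outlet amounts (n = n₀ + Σ ν·ξ):
  M: 318.6 − 2(135.9) − 1(8.246) = 38.55
  Q: 665.2 − 2(135.9) − 2(8.246) = 376.9
  U: 0 + 1(135.9) = 135.9
  V: 0 + 2(8.246) = 16.49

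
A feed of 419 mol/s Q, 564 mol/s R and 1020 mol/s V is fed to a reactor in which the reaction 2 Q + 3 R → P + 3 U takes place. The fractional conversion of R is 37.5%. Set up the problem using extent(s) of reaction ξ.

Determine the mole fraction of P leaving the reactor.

R reacted = 0.375 × 564 = 211.5 mol/s; ν_R = −3, so ξ = 211.5/3 = 70.5 mol/s.
Outlet amounts (n = n₀ + ν ξ):
  Q: 419 − 2(70.5) = 278
  R: 564 − 3(70.5) = 352.5
  P: 0 + 1(70.5) = 70.5
  U: 0 + 3(70.5) = 211.5
  V: 1020 (inert)
Total out = 1932 mol/s; y_P = 70.5 / 1932 = 0.03648.

0.0365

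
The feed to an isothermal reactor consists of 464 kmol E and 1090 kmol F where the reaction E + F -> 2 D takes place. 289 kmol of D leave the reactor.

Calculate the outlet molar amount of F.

For D: n = n₀ + 2ξ → 289 = 0 + 2ξ, giving ξ = 144.5 kmol.
Outlet amounts (n = n₀ + ν ξ):
  E: 464 − 1(144.5) = 319.5
  F: 1090 − 1(144.5) = 945.5
  D: 0 + 2(144.5) = 289

946 kmol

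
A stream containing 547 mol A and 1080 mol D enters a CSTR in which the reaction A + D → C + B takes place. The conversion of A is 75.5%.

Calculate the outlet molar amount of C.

A reacted = 0.755 × 547 = 413 mol; ν_A = −1, so ξ = 413/1 = 413 mol.
Outlet amounts (n = n₀ + ν ξ):
  A: 547 − 1(413) = 134
  D: 1080 − 1(413) = 667
  C: 0 + 1(413) = 413
  B: 0 + 1(413) = 413

413 mol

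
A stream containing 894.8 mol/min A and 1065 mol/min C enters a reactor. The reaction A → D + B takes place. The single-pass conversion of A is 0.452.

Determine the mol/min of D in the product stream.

A reacted = 0.452 × 894.8 = 404.4 mol/min; ν_A = −1, so ξ = 404.4/1 = 404.4 mol/min.
Outlet amounts (n = n₀ + ν ξ):
  A: 894.8 − 1(404.4) = 490.4
  D: 0 + 1(404.4) = 404.4
  B: 0 + 1(404.4) = 404.4
  C: 1065 (inert)

404 mol/min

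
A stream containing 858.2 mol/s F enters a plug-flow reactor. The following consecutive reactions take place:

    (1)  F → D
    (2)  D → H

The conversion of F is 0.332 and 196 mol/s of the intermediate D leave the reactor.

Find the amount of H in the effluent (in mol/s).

Conversion of F: F consumed = 1ξ₁ = 0.332 × 858.2 → ξ₁ = 284.9 mol/s.
D balance: n_D = 0 + 1ξ₁ − 1ξ₂ = 196 → ξ₂ = (1·284.9 − 196)/1 = 88.92 mol/s.
Outlet amounts (n = n₀ + Σ ν·ξ):
  F: 858.2 − 1(284.9) = 573.3
  D: 0 + 1(284.9) − 1(88.92) = 196
  H: 0 + 1(88.92) = 88.92

88.9 mol/s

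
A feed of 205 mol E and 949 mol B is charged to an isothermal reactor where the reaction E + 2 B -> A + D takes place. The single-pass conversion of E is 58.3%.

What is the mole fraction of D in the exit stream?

0.116

E reacted = 0.583 × 205 = 119.5 mol; ν_E = −1, so ξ = 119.5/1 = 119.5 mol.
Outlet amounts (n = n₀ + ν ξ):
  E: 205 − 1(119.5) = 85.49
  B: 949 − 2(119.5) = 710
  A: 0 + 1(119.5) = 119.5
  D: 0 + 1(119.5) = 119.5
Total out = 1034 mol; y_D = 119.5 / 1034 = 0.1155.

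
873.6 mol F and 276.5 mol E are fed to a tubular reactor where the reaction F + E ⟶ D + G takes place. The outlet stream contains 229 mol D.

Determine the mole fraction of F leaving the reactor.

0.56

For D: n = n₀ + 1ξ → 229 = 0 + 1ξ, giving ξ = 229 mol.
Outlet amounts (n = n₀ + ν ξ):
  F: 873.6 − 1(229) = 644.6
  E: 276.5 − 1(229) = 47.5
  D: 0 + 1(229) = 229
  G: 0 + 1(229) = 229
Total out = 1150 mol; y_F = 644.6 / 1150 = 0.5605.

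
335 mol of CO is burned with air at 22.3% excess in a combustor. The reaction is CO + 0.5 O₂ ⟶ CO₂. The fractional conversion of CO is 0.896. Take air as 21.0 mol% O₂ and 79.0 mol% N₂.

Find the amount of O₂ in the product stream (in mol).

Stoichiometric O₂ = 0.5 × 335 = 167.5 mol; O₂ fed = 167.5 × 1.223 = 204.9 mol.
N₂ fed = 204.9 × 79/21 = 770.6 mol.
Fuel reacted = 0.896 × 335 → ξ = 300.2 mol.
Outlet (n = n₀ + ν ξ):
  CO: 335 − 1(300.2) = 34.84
  O₂: 204.9 − 0.5(300.2) = 54.77
  N₂: 770.6 (inert)
  CO₂: 0 + 1(300.2) = 300.2

54.8 mol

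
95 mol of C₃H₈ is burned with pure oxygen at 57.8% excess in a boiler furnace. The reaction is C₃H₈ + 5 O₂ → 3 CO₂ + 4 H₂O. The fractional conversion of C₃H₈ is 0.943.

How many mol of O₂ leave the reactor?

Stoichiometric O₂ = 5 × 95 = 475 mol; O₂ fed = 475 × 1.578 = 749.5 mol.
Fuel reacted = 0.943 × 95 → ξ = 89.58 mol.
Outlet (n = n₀ + ν ξ):
  C₃H₈: 95 − 1(89.58) = 5.415
  O₂: 749.5 − 5(89.58) = 301.6
  CO₂: 0 + 3(89.58) = 268.8
  H₂O: 0 + 4(89.58) = 358.3

302 mol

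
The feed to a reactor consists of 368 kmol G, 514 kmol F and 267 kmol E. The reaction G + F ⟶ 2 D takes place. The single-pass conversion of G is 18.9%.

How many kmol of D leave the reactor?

139 kmol

G reacted = 0.189 × 368 = 69.55 kmol; ν_G = −1, so ξ = 69.55/1 = 69.55 kmol.
Outlet amounts (n = n₀ + ν ξ):
  G: 368 − 1(69.55) = 298.4
  F: 514 − 1(69.55) = 444.4
  D: 0 + 2(69.55) = 139.1
  E: 267 (inert)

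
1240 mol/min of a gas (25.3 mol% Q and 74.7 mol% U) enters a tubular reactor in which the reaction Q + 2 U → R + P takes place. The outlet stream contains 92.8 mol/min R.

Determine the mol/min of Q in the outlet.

For R: n = n₀ + 1ξ → 92.8 = 0 + 1ξ, giving ξ = 92.8 mol/min.
Outlet amounts (n = n₀ + ν ξ):
  Q: 313.7 − 1(92.8) = 220.9
  U: 926.3 − 2(92.8) = 740.7
  R: 0 + 1(92.8) = 92.8
  P: 0 + 1(92.8) = 92.8

221 mol/min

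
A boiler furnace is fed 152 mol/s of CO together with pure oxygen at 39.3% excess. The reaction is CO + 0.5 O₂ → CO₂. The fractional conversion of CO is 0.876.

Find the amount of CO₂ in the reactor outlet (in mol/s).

Stoichiometric O₂ = 0.5 × 152 = 76 mol/s; O₂ fed = 76 × 1.393 = 105.9 mol/s.
Fuel reacted = 0.876 × 152 → ξ = 133.2 mol/s.
Outlet (n = n₀ + ν ξ):
  CO: 152 − 1(133.2) = 18.85
  O₂: 105.9 − 0.5(133.2) = 39.29
  CO₂: 0 + 1(133.2) = 133.2

133 mol/s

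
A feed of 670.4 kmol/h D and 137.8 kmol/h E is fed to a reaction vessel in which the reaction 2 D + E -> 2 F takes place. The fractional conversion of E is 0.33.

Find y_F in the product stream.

0.119

E reacted = 0.33 × 137.8 = 45.47 kmol/h; ν_E = −1, so ξ = 45.47/1 = 45.47 kmol/h.
Outlet amounts (n = n₀ + ν ξ):
  D: 670.4 − 2(45.47) = 579.5
  E: 137.8 − 1(45.47) = 92.33
  F: 0 + 2(45.47) = 90.95
Total out = 762.7 kmol/h; y_F = 90.95 / 762.7 = 0.1192.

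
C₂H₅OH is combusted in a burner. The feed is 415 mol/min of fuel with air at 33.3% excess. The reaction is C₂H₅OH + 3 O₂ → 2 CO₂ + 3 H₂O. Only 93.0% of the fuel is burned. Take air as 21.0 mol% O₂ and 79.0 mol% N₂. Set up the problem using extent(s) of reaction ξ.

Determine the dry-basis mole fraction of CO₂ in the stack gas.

0.102

Stoichiometric O₂ = 3 × 415 = 1245 mol/min; O₂ fed = 1245 × 1.333 = 1660 mol/min.
N₂ fed = 1660 × 79/21 = 6243 mol/min.
Fuel reacted = 0.93 × 415 → ξ = 386 mol/min.
Outlet (n = n₀ + ν ξ):
  C₂H₅OH: 415 − 1(386) = 29.05
  O₂: 1660 − 3(386) = 501.7
  N₂: 6243 (inert)
  CO₂: 0 + 2(386) = 771.9
  H₂O: 0 + 3(386) = 1158
Dry total = 7546 mol/min; y_CO₂ (dry) = 771.9 / 7546 = 0.1023.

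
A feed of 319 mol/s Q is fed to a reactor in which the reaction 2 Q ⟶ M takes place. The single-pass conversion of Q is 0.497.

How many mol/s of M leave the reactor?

79.3 mol/s

Q reacted = 0.497 × 319 = 158.5 mol/s; ν_Q = −2, so ξ = 158.5/2 = 79.27 mol/s.
Outlet amounts (n = n₀ + ν ξ):
  Q: 319 − 2(79.27) = 160.5
  M: 0 + 1(79.27) = 79.27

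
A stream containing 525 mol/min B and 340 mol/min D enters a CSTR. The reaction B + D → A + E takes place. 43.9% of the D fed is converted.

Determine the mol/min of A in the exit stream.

D reacted = 0.439 × 340 = 149.3 mol/min; ν_D = −1, so ξ = 149.3/1 = 149.3 mol/min.
Outlet amounts (n = n₀ + ν ξ):
  B: 525 − 1(149.3) = 375.7
  D: 340 − 1(149.3) = 190.7
  A: 0 + 1(149.3) = 149.3
  E: 0 + 1(149.3) = 149.3

149 mol/min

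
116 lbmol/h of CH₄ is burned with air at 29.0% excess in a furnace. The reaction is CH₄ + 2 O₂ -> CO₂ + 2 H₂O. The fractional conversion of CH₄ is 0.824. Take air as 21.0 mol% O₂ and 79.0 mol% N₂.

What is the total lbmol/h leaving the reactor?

1540 lbmol/h

Stoichiometric O₂ = 2 × 116 = 232 lbmol/h; O₂ fed = 232 × 1.290 = 299.3 lbmol/h.
N₂ fed = 299.3 × 79/21 = 1126 lbmol/h.
Fuel reacted = 0.824 × 116 → ξ = 95.58 lbmol/h.
Outlet (n = n₀ + ν ξ):
  CH₄: 116 − 1(95.58) = 20.42
  O₂: 299.3 − 2(95.58) = 108.1
  N₂: 1126 (inert)
  CO₂: 0 + 1(95.58) = 95.58
  H₂O: 0 + 2(95.58) = 191.2
Total out = 20.42 + 108.1 + 1126 + 95.58 + 191.2 = 1541 lbmol/h.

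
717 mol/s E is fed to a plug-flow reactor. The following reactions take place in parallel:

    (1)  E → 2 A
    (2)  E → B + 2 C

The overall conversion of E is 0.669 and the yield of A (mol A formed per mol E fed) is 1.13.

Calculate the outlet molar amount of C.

149 mol/s

Yield of A: 2ξ₁ / 717 = 1.13 → ξ₁ = 405.1 mol/s.
Conversion of E: 1ξ₁ + 1ξ₂ = 0.669 × 717 = 479.7 → ξ₂ = 74.57 mol/s.
Outlet amounts (n = n₀ + Σ ν·ξ):
  E: 717 − 1(405.1) − 1(74.57) = 237.3
  A: 0 + 2(405.1) = 810.2
  B: 0 + 1(74.57) = 74.57
  C: 0 + 2(74.57) = 149.1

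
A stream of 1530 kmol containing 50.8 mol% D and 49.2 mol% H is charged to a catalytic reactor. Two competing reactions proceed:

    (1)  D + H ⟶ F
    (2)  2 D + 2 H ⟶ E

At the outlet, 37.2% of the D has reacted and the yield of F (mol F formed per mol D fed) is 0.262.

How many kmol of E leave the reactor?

Yield of F: 1ξ₁ / 777.2 = 0.262 → ξ₁ = 203.6 kmol.
Conversion of D: 1ξ₁ + 2ξ₂ = 0.372 × 777.2 = 289.1 → ξ₂ = 42.75 kmol.
Outlet amounts (n = n₀ + Σ ν·ξ):
  D: 777.2 − 1(203.6) − 2(42.75) = 488.1
  H: 752.8 − 1(203.6) − 2(42.75) = 463.6
  F: 0 + 1(203.6) = 203.6
  E: 0 + 1(42.75) = 42.75

42.7 kmol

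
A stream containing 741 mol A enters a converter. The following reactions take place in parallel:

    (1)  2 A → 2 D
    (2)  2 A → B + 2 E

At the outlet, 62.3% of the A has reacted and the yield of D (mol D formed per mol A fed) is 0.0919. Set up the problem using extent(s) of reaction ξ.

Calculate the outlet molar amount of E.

394 mol

Yield of D: 2ξ₁ / 741 = 0.0919 → ξ₁ = 34.05 mol.
Conversion of A: 2ξ₁ + 2ξ₂ = 0.623 × 741 = 461.6 → ξ₂ = 196.8 mol.
Outlet amounts (n = n₀ + Σ ν·ξ):
  A: 741 − 2(34.05) − 2(196.8) = 279.4
  D: 0 + 2(34.05) = 68.1
  B: 0 + 1(196.8) = 196.8
  E: 0 + 2(196.8) = 393.5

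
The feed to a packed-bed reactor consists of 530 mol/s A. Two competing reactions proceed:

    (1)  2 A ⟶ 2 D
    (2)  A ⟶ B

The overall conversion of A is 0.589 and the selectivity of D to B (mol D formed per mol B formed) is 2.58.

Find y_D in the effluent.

0.424

Conversion of A: A consumed = 0.589 × 530 = 312.2 mol/s = 2ξ₁ + 1ξ₂.
Selectivity: 2ξ₁ / (1ξ₂) = 2.58 → ξ₁ = 1.29 ξ₂.
Substitute: (2·1.29 + 1) ξ₂ = 312.2 → ξ₂ = 87.2 mol/s, ξ₁ = 112.5 mol/s.
Outlet amounts (n = n₀ + Σ ν·ξ):
  A: 530 − 2(112.5) − 1(87.2) = 217.8
  D: 0 + 2(112.5) = 225
  B: 0 + 1(87.2) = 87.2
Total out = 530 mol/s; y_D = 225 / 530 = 0.4245.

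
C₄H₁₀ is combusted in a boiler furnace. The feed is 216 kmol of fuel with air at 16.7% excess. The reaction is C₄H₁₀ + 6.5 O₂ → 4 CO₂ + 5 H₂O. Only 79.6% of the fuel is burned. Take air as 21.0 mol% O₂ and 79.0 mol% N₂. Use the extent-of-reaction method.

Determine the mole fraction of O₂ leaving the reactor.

Stoichiometric O₂ = 6.5 × 216 = 1404 kmol; O₂ fed = 1404 × 1.167 = 1638 kmol.
N₂ fed = 1638 × 79/21 = 6164 kmol.
Fuel reacted = 0.796 × 216 → ξ = 171.9 kmol.
Outlet (n = n₀ + ν ξ):
  C₄H₁₀: 216 − 1(171.9) = 44.06
  O₂: 1638 − 6.5(171.9) = 520.9
  N₂: 6164 (inert)
  CO₂: 0 + 4(171.9) = 687.7
  H₂O: 0 + 5(171.9) = 859.7
Total out = 8276 kmol; y_O₂ = 520.9 / 8276 = 0.06294.

0.0629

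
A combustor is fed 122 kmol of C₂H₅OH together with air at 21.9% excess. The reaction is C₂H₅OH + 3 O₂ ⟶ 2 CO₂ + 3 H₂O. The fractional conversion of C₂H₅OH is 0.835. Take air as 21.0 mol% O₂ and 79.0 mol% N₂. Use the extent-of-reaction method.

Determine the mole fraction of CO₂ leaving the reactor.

Stoichiometric O₂ = 3 × 122 = 366 kmol; O₂ fed = 366 × 1.219 = 446.2 kmol.
N₂ fed = 446.2 × 79/21 = 1678 kmol.
Fuel reacted = 0.835 × 122 → ξ = 101.9 kmol.
Outlet (n = n₀ + ν ξ):
  C₂H₅OH: 122 − 1(101.9) = 20.13
  O₂: 446.2 − 3(101.9) = 140.5
  N₂: 1678 (inert)
  CO₂: 0 + 2(101.9) = 203.7
  H₂O: 0 + 3(101.9) = 305.6
Total out = 2348 kmol; y_CO₂ = 203.7 / 2348 = 0.08676.

0.0868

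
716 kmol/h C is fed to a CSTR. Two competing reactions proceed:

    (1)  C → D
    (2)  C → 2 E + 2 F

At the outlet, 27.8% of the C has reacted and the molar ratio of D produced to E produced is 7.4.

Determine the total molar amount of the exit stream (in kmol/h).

Conversion of C: C consumed = 0.278 × 716 = 199 kmol/h = 1ξ₁ + 1ξ₂.
Selectivity: 1ξ₁ / (2ξ₂) = 7.4 → ξ₁ = 14.8 ξ₂.
Substitute: (1·14.8 + 1) ξ₂ = 199 → ξ₂ = 12.6 kmol/h, ξ₁ = 186.5 kmol/h.
Outlet amounts (n = n₀ + Σ ν·ξ):
  C: 716 − 1(186.5) − 1(12.6) = 517
  D: 0 + 1(186.5) = 186.5
  E: 0 + 2(12.6) = 25.2
  F: 0 + 2(12.6) = 25.2
Total out = 517 + 186.5 + 25.2 + 25.2 = 753.8 kmol/h.

754 kmol/h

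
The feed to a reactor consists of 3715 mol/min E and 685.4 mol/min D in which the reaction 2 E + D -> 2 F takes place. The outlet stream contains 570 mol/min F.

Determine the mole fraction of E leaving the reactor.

0.764

For F: n = n₀ + 2ξ → 570 = 0 + 2ξ, giving ξ = 285 mol/min.
Outlet amounts (n = n₀ + ν ξ):
  E: 3715 − 2(285) = 3145
  D: 685.4 − 1(285) = 400.4
  F: 0 + 2(285) = 570
Total out = 4115 mol/min; y_E = 3145 / 4115 = 0.7642.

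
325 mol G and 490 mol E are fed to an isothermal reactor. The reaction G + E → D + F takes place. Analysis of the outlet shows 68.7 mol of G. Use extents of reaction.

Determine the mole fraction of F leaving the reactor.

For G: n = n₀ − 1ξ → 68.7 = 325 − 1ξ, giving ξ = 256.3 mol.
Outlet amounts (n = n₀ + ν ξ):
  G: 325 − 1(256.3) = 68.7
  E: 490 − 1(256.3) = 233.7
  D: 0 + 1(256.3) = 256.3
  F: 0 + 1(256.3) = 256.3
Total out = 815 mol; y_F = 256.3 / 815 = 0.3145.

0.314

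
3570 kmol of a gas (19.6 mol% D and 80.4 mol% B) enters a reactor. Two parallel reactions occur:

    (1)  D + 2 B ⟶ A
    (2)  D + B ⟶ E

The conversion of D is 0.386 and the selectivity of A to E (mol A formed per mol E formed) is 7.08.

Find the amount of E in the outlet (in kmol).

Conversion of D: D consumed = 0.386 × 699.7 = 270.1 kmol = 1ξ₁ + 1ξ₂.
Selectivity: 1ξ₁ / (1ξ₂) = 7.08 → ξ₁ = 7.08 ξ₂.
Substitute: (1·7.08 + 1) ξ₂ = 270.1 → ξ₂ = 33.43 kmol, ξ₁ = 236.7 kmol.
Outlet amounts (n = n₀ + Σ ν·ξ):
  D: 699.7 − 1(236.7) − 1(33.43) = 429.6
  B: 2870 − 2(236.7) − 1(33.43) = 2364
  A: 0 + 1(236.7) = 236.7
  E: 0 + 1(33.43) = 33.43

33.4 kmol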